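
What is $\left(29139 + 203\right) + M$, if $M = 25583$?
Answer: $54925$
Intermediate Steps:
$\left(29139 + 203\right) + M = \left(29139 + 203\right) + 25583 = 29342 + 25583 = 54925$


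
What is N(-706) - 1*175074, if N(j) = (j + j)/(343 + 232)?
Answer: -100668962/575 ≈ -1.7508e+5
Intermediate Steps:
N(j) = 2*j/575 (N(j) = (2*j)/575 = (2*j)*(1/575) = 2*j/575)
N(-706) - 1*175074 = (2/575)*(-706) - 1*175074 = -1412/575 - 175074 = -100668962/575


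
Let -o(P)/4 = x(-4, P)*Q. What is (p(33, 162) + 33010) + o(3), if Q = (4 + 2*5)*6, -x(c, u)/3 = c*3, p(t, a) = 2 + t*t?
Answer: 22005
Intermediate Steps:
p(t, a) = 2 + t²
x(c, u) = -9*c (x(c, u) = -3*c*3 = -9*c)
Q = 84 (Q = (4 + 10)*6 = 14*6 = 84)
o(P) = -12096 (o(P) = -4*(-9*(-4))*84 = -144*84 = -4*3024 = -12096)
(p(33, 162) + 33010) + o(3) = ((2 + 33²) + 33010) - 12096 = ((2 + 1089) + 33010) - 12096 = (1091 + 33010) - 12096 = 34101 - 12096 = 22005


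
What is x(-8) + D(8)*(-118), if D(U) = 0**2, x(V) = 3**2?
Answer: 9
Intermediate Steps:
x(V) = 9
D(U) = 0
x(-8) + D(8)*(-118) = 9 + 0*(-118) = 9 + 0 = 9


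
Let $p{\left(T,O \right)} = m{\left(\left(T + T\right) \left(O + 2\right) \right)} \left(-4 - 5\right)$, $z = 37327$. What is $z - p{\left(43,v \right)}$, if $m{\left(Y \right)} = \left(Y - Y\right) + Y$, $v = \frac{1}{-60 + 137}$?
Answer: $\frac{2994149}{77} \approx 38885.0$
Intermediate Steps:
$v = \frac{1}{77} \approx 0.012987$
$m{\left(Y \right)} = Y$ ($m{\left(Y \right)} = 0 + Y = Y$)
$p{\left(T,O \right)} = - 18 T \left(2 + O\right)$ ($p{\left(T,O \right)} = \left(T + T\right) \left(O + 2\right) \left(-4 - 5\right) = 2 T \left(2 + O\right) \left(-9\right) = - 18 T \left(2 + O\right)$)
$z - p{\left(43,v \right)} = 37327 - \left(-18\right) 43 \left(2 + \frac{1}{77}\right) = 37327 - \left(-18\right) 43 \cdot \frac{155}{77} = 37327 - - \frac{119970}{77} = 37327 + \frac{119970}{77} = \frac{2994149}{77}$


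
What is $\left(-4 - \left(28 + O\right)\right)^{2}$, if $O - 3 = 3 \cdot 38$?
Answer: $22201$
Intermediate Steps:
$O = 117$ ($O = 3 + 3 \cdot 38 = 3 + 114 = 117$)
$\left(-4 - \left(28 + O\right)\right)^{2} = \left(-4 + \left(\left(\left(0 - 2\right) - 26\right) - 117\right)\right)^{2} = \left(-4 - 145\right)^{2} = \left(-149\right)^{2} = 22201$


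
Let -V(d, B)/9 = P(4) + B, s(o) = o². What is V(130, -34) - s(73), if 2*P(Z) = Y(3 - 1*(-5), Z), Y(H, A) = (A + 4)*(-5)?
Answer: -4843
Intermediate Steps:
Y(H, A) = -20 - 5*A (Y(H, A) = (4 + A)*(-5) = -20 - 5*A)
P(Z) = -10 - 5*Z/2 (P(Z) = (-20 - 5*Z)/2 = -10 - 5*Z/2)
V(d, B) = 180 - 9*B (V(d, B) = -9*((-10 - 5/2*4) + B) = -9*((-10 - 10) + B) = -9*(-20 + B) = 180 - 9*B)
V(130, -34) - s(73) = (180 - 9*(-34)) - 1*73² = (180 + 306) - 1*5329 = 486 - 5329 = -4843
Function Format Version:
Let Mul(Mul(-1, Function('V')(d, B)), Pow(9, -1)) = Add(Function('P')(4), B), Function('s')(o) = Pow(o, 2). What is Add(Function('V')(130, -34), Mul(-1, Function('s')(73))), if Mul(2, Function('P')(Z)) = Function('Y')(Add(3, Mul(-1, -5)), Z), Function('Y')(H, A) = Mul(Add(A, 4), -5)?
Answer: -4843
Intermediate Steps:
Function('Y')(H, A) = Add(-20, Mul(-5, A)) (Function('Y')(H, A) = Mul(Add(4, A), -5) = Add(-20, Mul(-5, A)))
Function('P')(Z) = Add(-10, Mul(Rational(-5, 2), Z)) (Function('P')(Z) = Mul(Rational(1, 2), Add(-20, Mul(-5, Z))) = Add(-10, Mul(Rational(-5, 2), Z)))
Function('V')(d, B) = Add(180, Mul(-9, B)) (Function('V')(d, B) = Mul(-9, Add(Add(-10, Mul(Rational(-5, 2), 4)), B)) = Mul(-9, Add(Add(-10, -10), B)) = Mul(-9, Add(-20, B)) = Add(180, Mul(-9, B)))
Add(Function('V')(130, -34), Mul(-1, Function('s')(73))) = Add(Add(180, Mul(-9, -34)), Mul(-1, Pow(73, 2))) = Add(Add(180, 306), Mul(-1, 5329)) = Add(486, -5329) = -4843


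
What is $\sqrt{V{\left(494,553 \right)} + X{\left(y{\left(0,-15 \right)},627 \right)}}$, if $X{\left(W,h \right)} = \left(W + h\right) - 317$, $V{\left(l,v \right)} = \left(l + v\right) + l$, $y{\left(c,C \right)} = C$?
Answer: $6 \sqrt{51} \approx 42.849$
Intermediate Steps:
$V{\left(l,v \right)} = v + 2 l$
$X{\left(W,h \right)} = -317 + W + h$ ($X{\left(W,h \right)} = \left(W + h\right) - 317 = -317 + W + h$)
$\sqrt{V{\left(494,553 \right)} + X{\left(y{\left(0,-15 \right)},627 \right)}} = \sqrt{\left(553 + 2 \cdot 494\right) - -295} = \sqrt{\left(553 + 988\right) + 295} = \sqrt{1541 + 295} = \sqrt{1836} = 6 \sqrt{51}$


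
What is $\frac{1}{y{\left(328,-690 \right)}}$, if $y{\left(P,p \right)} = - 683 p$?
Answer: $\frac{1}{471270} \approx 2.1219 \cdot 10^{-6}$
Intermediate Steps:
$\frac{1}{y{\left(328,-690 \right)}} = \frac{1}{\left(-683\right) \left(-690\right)} = \frac{1}{471270}$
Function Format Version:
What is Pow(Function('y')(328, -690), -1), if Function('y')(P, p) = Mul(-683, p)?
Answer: Rational(1, 471270) ≈ 2.1219e-6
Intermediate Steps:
Pow(Function('y')(328, -690), -1) = Pow(Mul(-683, -690), -1) = Pow(471270, -1) = Rational(1, 471270)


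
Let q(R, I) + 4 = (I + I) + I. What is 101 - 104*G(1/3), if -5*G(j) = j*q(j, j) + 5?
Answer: 921/5 ≈ 184.20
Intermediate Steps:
q(R, I) = -4 + 3*I (q(R, I) = -4 + ((I + I) + I) = -4 + (2*I + I) = -4 + 3*I)
G(j) = -1 - j*(-4 + 3*j)/5 (G(j) = -(j*(-4 + 3*j) + 5)/5 = -(5 + j*(-4 + 3*j))/5 = -1 - j*(-4 + 3*j)/5)
101 - 104*G(1/3) = 101 - 104*(-1 - 1/3*(-4 + 3*(1/3))/5) = 101 - 104*(-1 - 1*(⅓)*(-4 + 3*(1*(⅓)))/5) = 101 - 104*(-1 - ⅕*⅓*(-4 + 3*(⅓))) = 101 - 104*(-1 - ⅕*⅓*(-4 + 1)) = 101 - 104*(-1 - ⅕*⅓*(-3)) = 101 - 104*(-1 + ⅕) = 101 - 104*(-⅘) = 101 + 416/5 = 921/5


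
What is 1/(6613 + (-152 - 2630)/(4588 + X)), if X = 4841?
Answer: 9429/62351195 ≈ 0.00015122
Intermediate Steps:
1/(6613 + (-152 - 2630)/(4588 + X)) = 1/(6613 + (-152 - 2630)/(4588 + 4841)) = 1/(6613 - 2782/9429) = 1/(62351195/9429) = 9429/62351195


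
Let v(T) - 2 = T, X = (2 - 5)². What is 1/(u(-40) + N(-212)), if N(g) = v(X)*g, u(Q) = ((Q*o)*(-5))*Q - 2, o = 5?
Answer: -1/42334 ≈ -2.3622e-5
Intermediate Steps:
X = 9 (X = (-3)² = 9)
u(Q) = -2 - 25*Q² (u(Q) = ((Q*5)*(-5))*Q - 2 = ((5*Q)*(-5))*Q - 2 = (-25*Q)*Q - 2 = -25*Q² - 2 = -2 - 25*Q²)
v(T) = 2 + T
N(g) = 11*g (N(g) = (2 + 9)*g = 11*g)
1/(u(-40) + N(-212)) = 1/((-2 - 25*(-40)²) + 11*(-212)) = 1/((-2 - 25*1600) - 2332) = 1/((-2 - 40000) - 2332) = 1/(-40002 - 2332) = 1/(-42334) = -1/42334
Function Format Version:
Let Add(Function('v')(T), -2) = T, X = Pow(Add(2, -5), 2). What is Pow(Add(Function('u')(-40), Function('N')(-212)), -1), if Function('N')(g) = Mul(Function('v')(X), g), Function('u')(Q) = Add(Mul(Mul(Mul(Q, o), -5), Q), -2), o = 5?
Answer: Rational(-1, 42334) ≈ -2.3622e-5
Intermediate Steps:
X = 9 (X = Pow(-3, 2) = 9)
Function('u')(Q) = Add(-2, Mul(-25, Pow(Q, 2))) (Function('u')(Q) = Add(Mul(Mul(Mul(Q, 5), -5), Q), -2) = Add(Mul(Mul(Mul(5, Q), -5), Q), -2) = Add(Mul(Mul(-25, Q), Q), -2) = Add(Mul(-25, Pow(Q, 2)), -2) = Add(-2, Mul(-25, Pow(Q, 2))))
Function('v')(T) = Add(2, T)
Function('N')(g) = Mul(11, g) (Function('N')(g) = Mul(Add(2, 9), g) = Mul(11, g))
Pow(Add(Function('u')(-40), Function('N')(-212)), -1) = Pow(Add(Add(-2, Mul(-25, Pow(-40, 2))), Mul(11, -212)), -1) = Pow(Add(Add(-2, Mul(-25, 1600)), -2332), -1) = Pow(Add(Add(-2, -40000), -2332), -1) = Pow(Add(-40002, -2332), -1) = Pow(-42334, -1) = Rational(-1, 42334)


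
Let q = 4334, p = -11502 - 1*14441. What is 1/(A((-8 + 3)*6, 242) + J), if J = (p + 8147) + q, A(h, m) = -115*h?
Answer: -1/10012 ≈ -9.9880e-5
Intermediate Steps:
p = -25943 (p = -11502 - 14441 = -25943)
J = -13462 (J = (-25943 + 8147) + 4334 = -17796 + 4334 = -13462)
1/(A((-8 + 3)*6, 242) + J) = 1/(-115*(-8 + 3)*6 - 13462) = 1/(-(-575)*6 - 13462) = 1/(-115*(-30) - 13462) = 1/(3450 - 13462) = 1/(-10012) = -1/10012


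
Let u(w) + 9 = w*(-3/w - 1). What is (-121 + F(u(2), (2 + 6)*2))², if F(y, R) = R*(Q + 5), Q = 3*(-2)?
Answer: 18769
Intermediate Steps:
Q = -6
u(w) = -9 + w*(-1 - 3/w) (u(w) = -9 + w*(-3/w - 1) = -9 + w*(-1 - 3/w))
F(y, R) = -R (F(y, R) = R*(-6 + 5) = R*(-1) = -R)
(-121 + F(u(2), (2 + 6)*2))² = (-121 - (2 + 6)*2)² = (-121 - 8*2)² = (-121 - 1*16)² = (-121 - 16)² = (-137)² = 18769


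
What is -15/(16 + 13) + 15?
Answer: 420/29 ≈ 14.483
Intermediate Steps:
-15/(16 + 13) + 15 = -15/29 + 15 = 420/29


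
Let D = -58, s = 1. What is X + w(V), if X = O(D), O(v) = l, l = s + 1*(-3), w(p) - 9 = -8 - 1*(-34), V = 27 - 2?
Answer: 33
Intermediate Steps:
V = 25
w(p) = 35 (w(p) = 9 + (-8 - 1*(-34)) = 9 + (-8 + 34) = 9 + 26 = 35)
l = -2 (l = 1 + 1*(-3) = 1 - 3 = -2)
O(v) = -2
X = -2
X + w(V) = -2 + 35 = 33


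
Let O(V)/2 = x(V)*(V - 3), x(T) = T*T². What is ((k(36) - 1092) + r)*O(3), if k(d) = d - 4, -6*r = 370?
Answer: 0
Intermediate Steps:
r = -185/3 (r = -⅙*370 = -185/3 ≈ -61.667)
k(d) = -4 + d
x(T) = T³
O(V) = 2*V³*(-3 + V) (O(V) = 2*(V³*(V - 3)) = 2*(V³*(-3 + V)) = 2*V³*(-3 + V))
((k(36) - 1092) + r)*O(3) = (((-4 + 36) - 1092) - 185/3)*(2*3³*(-3 + 3)) = ((32 - 1092) - 185/3)*(2*27*0) = (-1060 - 185/3)*0 = -3365/3*0 = 0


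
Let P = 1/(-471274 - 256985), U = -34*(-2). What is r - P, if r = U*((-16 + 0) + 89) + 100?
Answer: 3687903577/728259 ≈ 5064.0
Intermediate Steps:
U = 68
P = -1/728259 (P = 1/(-728259) = -1/728259 ≈ -1.3731e-6)
r = 5064 (r = 68*((-16 + 0) + 89) + 100 = 68*(-16 + 89) + 100 = 68*73 + 100 = 4964 + 100 = 5064)
r - P = 5064 - 1*(-1/728259) = 5064 + 1/728259 = 3687903577/728259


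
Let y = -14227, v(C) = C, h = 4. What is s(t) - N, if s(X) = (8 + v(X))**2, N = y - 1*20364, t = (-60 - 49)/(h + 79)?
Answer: 238605424/6889 ≈ 34636.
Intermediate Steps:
t = -109/83 (t = (-60 - 49)/(4 + 79) = -109/83 ≈ -1.3133)
N = -34591 (N = -14227 - 1*20364 = -14227 - 20364 = -34591)
s(X) = (8 + X)**2
s(t) - N = (8 - 109/83)**2 - 1*(-34591) = (555/83)**2 + 34591 = 308025/6889 + 34591 = 238605424/6889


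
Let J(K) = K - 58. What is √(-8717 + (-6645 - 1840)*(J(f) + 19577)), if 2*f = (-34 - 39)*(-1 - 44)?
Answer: 3*I*√79806242/2 ≈ 13400.0*I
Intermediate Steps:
f = 3285/2 (f = ((-34 - 39)*(-1 - 44))/2 = (-73*(-45))/2 = (½)*3285 = 3285/2 ≈ 1642.5)
J(K) = -58 + K
√(-8717 + (-6645 - 1840)*(J(f) + 19577)) = √(-8717 + (-6645 - 1840)*((-58 + 3285/2) + 19577)) = √(-8717 - 8485*(3169/2 + 19577)) = √(-8717 - 8485*42323/2) = √(-8717 - 359110655/2) = √(-359128089/2) = 3*I*√79806242/2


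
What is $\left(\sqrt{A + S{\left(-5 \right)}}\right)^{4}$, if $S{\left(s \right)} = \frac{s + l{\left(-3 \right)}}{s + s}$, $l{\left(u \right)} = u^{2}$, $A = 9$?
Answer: $\frac{1849}{25} \approx 73.96$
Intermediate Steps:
$S{\left(s \right)} = \frac{9 + s}{2 s}$ ($S{\left(s \right)} = \frac{s + \left(-3\right)^{2}}{s + s} = \frac{s + 9}{2 s} = \left(9 + s\right) \frac{1}{2 s} = \frac{9 + s}{2 s}$)
$\left(\sqrt{A + S{\left(-5 \right)}}\right)^{4} = \left(\sqrt{9 + \frac{9 - 5}{2 \left(-5\right)}}\right)^{4} = \left(\sqrt{9 + \frac{1}{2} \left(- \frac{1}{5}\right) 4}\right)^{4} = \left(\sqrt{9 - \frac{2}{5}}\right)^{4} = \left(\sqrt{\frac{43}{5}}\right)^{4} = \left(\frac{\sqrt{215}}{5}\right)^{4} = \frac{1849}{25}$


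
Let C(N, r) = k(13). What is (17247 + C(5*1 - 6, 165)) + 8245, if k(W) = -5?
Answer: 25487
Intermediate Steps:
C(N, r) = -5
(17247 + C(5*1 - 6, 165)) + 8245 = (17247 - 5) + 8245 = 17242 + 8245 = 25487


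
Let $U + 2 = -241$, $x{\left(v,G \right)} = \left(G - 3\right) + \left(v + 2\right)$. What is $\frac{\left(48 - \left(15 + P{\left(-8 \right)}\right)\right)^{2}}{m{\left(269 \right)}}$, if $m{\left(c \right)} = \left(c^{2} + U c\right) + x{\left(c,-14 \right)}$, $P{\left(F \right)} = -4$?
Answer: $\frac{1369}{7248} \approx 0.18888$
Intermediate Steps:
$x{\left(v,G \right)} = -1 + G + v$ ($x{\left(v,G \right)} = \left(-3 + G\right) + \left(2 + v\right) = -1 + G + v$)
$U = -243$ ($U = -2 - 241 = -243$)
$m{\left(c \right)} = -15 + c^{2} - 242 c$ ($m{\left(c \right)} = \left(c^{2} - 243 c\right) - \left(15 - c\right) = \left(c^{2} - 243 c\right) + \left(-15 + c\right) = -15 + c^{2} - 242 c$)
$\frac{\left(48 - \left(15 + P{\left(-8 \right)}\right)\right)^{2}}{m{\left(269 \right)}} = \frac{\left(48 - 11\right)^{2}}{-15 + 269^{2} - 65098} = \frac{\left(48 + \left(-15 + 4\right)\right)^{2}}{-15 + 72361 - 65098} = \frac{\left(48 - 11\right)^{2}}{7248} = 37^{2} \cdot \frac{1}{7248} = 1369 \cdot \frac{1}{7248} = \frac{1369}{7248}$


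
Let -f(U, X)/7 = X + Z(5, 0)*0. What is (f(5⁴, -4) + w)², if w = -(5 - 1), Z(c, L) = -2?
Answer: 576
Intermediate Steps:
w = -4 (w = -1*4 = -4)
f(U, X) = -7*X (f(U, X) = -7*(X - 2*0) = -7*(X + 0) = -7*X)
(f(5⁴, -4) + w)² = (-7*(-4) - 4)² = (28 - 4)² = 24² = 576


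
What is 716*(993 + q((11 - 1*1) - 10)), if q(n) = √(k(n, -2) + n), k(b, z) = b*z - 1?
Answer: 710988 + 716*I ≈ 7.1099e+5 + 716.0*I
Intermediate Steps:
k(b, z) = -1 + b*z
q(n) = √(-1 - n) (q(n) = √((-1 + n*(-2)) + n) = √((-1 - 2*n) + n) = √(-1 - n))
716*(993 + q((11 - 1*1) - 10)) = 716*(993 + √(-1 - ((11 - 1*1) - 10))) = 716*(993 + √(-1 - ((11 - 1) - 10))) = 716*(993 + √(-1 - (10 - 10))) = 716*(993 + √(-1 - 1*0)) = 716*(993 + √(-1 + 0)) = 716*(993 + √(-1)) = 716*(993 + I) = 710988 + 716*I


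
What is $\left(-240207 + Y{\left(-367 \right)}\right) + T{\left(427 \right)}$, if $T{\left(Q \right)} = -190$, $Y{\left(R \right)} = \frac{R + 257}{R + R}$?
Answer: $- \frac{88225644}{367} \approx -2.404 \cdot 10^{5}$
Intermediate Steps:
$Y{\left(R \right)} = \frac{257 + R}{2 R}$
$\left(-240207 + Y{\left(-367 \right)}\right) + T{\left(427 \right)} = \left(-240207 + \frac{257 - 367}{2 \left(-367\right)}\right) - 190 = \left(-240207 + \frac{1}{2} \left(- \frac{1}{367}\right) \left(-110\right)\right) - 190 = \left(-240207 + \frac{55}{367}\right) - 190 = - \frac{88155914}{367} - 190 = - \frac{88225644}{367}$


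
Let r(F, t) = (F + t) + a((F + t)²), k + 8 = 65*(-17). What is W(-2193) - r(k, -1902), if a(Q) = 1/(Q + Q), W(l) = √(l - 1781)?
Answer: 54814056749/18180450 + I*√3974 ≈ 3015.0 + 63.04*I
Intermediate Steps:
W(l) = √(-1781 + l)
k = -1113 (k = -8 + 65*(-17) = -8 - 1105 = -1113)
a(Q) = 1/(2*Q)
r(F, t) = F + t + 1/(2*(F + t)²) (r(F, t) = (F + t) + 1/(2*((F + t)²)) = (F + t) + 1/(2*(F + t)²) = F + t + 1/(2*(F + t)²))
W(-2193) - r(k, -1902) = √(-1781 - 2193) - (-1113 - 1902 + 1/(2*(-1113 - 1902)²)) = √(-3974) - (-1113 - 1902 + (½)/(-3015)²) = I*√3974 - (-1113 - 1902 + (½)*(1/9090225)) = I*√3974 - (-1113 - 1902 + 1/18180450) = I*√3974 - 1*(-54814056749/18180450) = I*√3974 + 54814056749/18180450 = 54814056749/18180450 + I*√3974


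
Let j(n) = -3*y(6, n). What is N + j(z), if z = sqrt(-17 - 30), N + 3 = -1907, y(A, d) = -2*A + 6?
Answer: -1892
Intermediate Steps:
y(A, d) = 6 - 2*A
N = -1910 (N = -3 - 1907 = -1910)
z = I*sqrt(47) (z = sqrt(-47) = I*sqrt(47) ≈ 6.8557*I)
j(n) = 18 (j(n) = -3*(6 - 2*6) = -3*(6 - 12) = -3*(-6) = 18)
N + j(z) = -1910 + 18 = -1892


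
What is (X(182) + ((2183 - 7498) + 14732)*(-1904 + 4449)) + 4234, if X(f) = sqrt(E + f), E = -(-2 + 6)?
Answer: 23970499 + sqrt(178) ≈ 2.3970e+7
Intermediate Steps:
E = -4 (E = -1*4 = -4)
X(f) = sqrt(-4 + f)
(X(182) + ((2183 - 7498) + 14732)*(-1904 + 4449)) + 4234 = (sqrt(-4 + 182) + ((2183 - 7498) + 14732)*(-1904 + 4449)) + 4234 = (sqrt(178) + (-5315 + 14732)*2545) + 4234 = (sqrt(178) + 9417*2545) + 4234 = (sqrt(178) + 23966265) + 4234 = (23966265 + sqrt(178)) + 4234 = 23970499 + sqrt(178)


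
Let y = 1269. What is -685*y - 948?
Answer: -870213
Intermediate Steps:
-685*y - 948 = -685*1269 - 948 = -869265 - 948 = -870213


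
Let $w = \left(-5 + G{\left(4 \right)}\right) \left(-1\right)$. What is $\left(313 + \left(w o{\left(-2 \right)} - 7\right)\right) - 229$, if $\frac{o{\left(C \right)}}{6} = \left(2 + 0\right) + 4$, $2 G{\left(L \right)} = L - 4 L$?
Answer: $473$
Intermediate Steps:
$G{\left(L \right)} = - \frac{3 L}{2}$ ($G{\left(L \right)} = \frac{L - 4 L}{2} = \frac{\left(-3\right) L}{2} = - \frac{3 L}{2}$)
$o{\left(C \right)} = 36$ ($o{\left(C \right)} = 6 \left(\left(2 + 0\right) + 4\right) = 6 \left(2 + 4\right) = 6 \cdot 6 = 36$)
$w = 11$ ($w = \left(-5 - 6\right) \left(-1\right) = \left(-11\right) \left(-1\right) = 11$)
$\left(313 + \left(w o{\left(-2 \right)} - 7\right)\right) - 229 = \left(313 + \left(11 \cdot 36 - 7\right)\right) - 229 = \left(313 + \left(396 - 7\right)\right) - 229 = \left(313 + 389\right) - 229 = 702 - 229 = 473$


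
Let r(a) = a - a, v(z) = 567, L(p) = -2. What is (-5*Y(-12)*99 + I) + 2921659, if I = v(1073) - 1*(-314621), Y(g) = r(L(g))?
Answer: 3236847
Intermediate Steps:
r(a) = 0
Y(g) = 0
I = 315188 (I = 567 - 1*(-314621) = 567 + 314621 = 315188)
(-5*Y(-12)*99 + I) + 2921659 = (-5*0*99 + 315188) + 2921659 = (0*99 + 315188) + 2921659 = (0 + 315188) + 2921659 = 315188 + 2921659 = 3236847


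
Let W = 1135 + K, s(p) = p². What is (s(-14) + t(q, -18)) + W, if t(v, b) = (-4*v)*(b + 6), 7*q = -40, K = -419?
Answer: 4464/7 ≈ 637.71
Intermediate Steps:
q = -40/7 (q = (⅐)*(-40) = -40/7 ≈ -5.7143)
t(v, b) = -4*v*(6 + b) (t(v, b) = (-4*v)*(6 + b) = -4*v*(6 + b))
W = 716 (W = 1135 - 419 = 716)
(s(-14) + t(q, -18)) + W = ((-14)² - 4*(-40/7)*(6 - 18)) + 716 = (196 - 4*(-40/7)*(-12)) + 716 = (196 - 1920/7) + 716 = -548/7 + 716 = 4464/7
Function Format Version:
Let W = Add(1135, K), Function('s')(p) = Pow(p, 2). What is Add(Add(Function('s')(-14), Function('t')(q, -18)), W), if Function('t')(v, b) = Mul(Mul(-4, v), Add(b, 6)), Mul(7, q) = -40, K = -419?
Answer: Rational(4464, 7) ≈ 637.71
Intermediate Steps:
q = Rational(-40, 7) (q = Mul(Rational(1, 7), -40) = Rational(-40, 7) ≈ -5.7143)
Function('t')(v, b) = Mul(-4, v, Add(6, b)) (Function('t')(v, b) = Mul(Mul(-4, v), Add(6, b)) = Mul(-4, v, Add(6, b)))
W = 716 (W = Add(1135, -419) = 716)
Add(Add(Function('s')(-14), Function('t')(q, -18)), W) = Add(Add(Pow(-14, 2), Mul(-4, Rational(-40, 7), Add(6, -18))), 716) = Add(Add(196, Mul(-4, Rational(-40, 7), -12)), 716) = Add(Add(196, Rational(-1920, 7)), 716) = Add(Rational(-548, 7), 716) = Rational(4464, 7)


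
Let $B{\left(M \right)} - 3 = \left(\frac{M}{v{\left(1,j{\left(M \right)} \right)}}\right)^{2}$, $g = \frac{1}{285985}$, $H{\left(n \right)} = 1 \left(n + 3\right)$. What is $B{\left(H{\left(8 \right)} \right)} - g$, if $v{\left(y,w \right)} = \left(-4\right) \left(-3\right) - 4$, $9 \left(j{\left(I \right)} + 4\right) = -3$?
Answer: $\frac{89513241}{18303040} \approx 4.8906$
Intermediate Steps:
$j{\left(I \right)} = - \frac{13}{3}$ ($j{\left(I \right)} = -4 + \frac{1}{9} \left(-3\right) = -4 - \frac{1}{3} = - \frac{13}{3}$)
$H{\left(n \right)} = 3 + n$ ($H{\left(n \right)} = 1 \left(3 + n\right) = 3 + n$)
$g = \frac{1}{285985} \approx 3.4967 \cdot 10^{-6}$
$v{\left(y,w \right)} = 8$ ($v{\left(y,w \right)} = 12 - 4 = 8$)
$B{\left(M \right)} = 3 + \frac{M^{2}}{64}$ ($B{\left(M \right)} = 3 + \left(\frac{M}{8}\right)^{2} = 3 + \frac{M^{2}}{64}$)
$B{\left(H{\left(8 \right)} \right)} - g = \left(3 + \frac{\left(3 + 8\right)^{2}}{64}\right) - \frac{1}{285985} = \left(3 + \frac{11^{2}}{64}\right) - \frac{1}{285985} = \left(3 + \frac{1}{64} \cdot 121\right) - \frac{1}{285985} = \left(3 + \frac{121}{64}\right) - \frac{1}{285985} = \frac{313}{64} - \frac{1}{285985} = \frac{89513241}{18303040}$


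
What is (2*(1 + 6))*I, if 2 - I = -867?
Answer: 12166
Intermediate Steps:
I = 869 (I = 2 - 1*(-867) = 2 + 867 = 869)
(2*(1 + 6))*I = (2*(1 + 6))*869 = (2*7)*869 = 14*869 = 12166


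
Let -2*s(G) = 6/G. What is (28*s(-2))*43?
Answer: 1806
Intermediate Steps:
s(G) = -3/G
(28*s(-2))*43 = (28*(-3/(-2)))*43 = (28*(-3*(-1/2)))*43 = (28*(3/2))*43 = 42*43 = 1806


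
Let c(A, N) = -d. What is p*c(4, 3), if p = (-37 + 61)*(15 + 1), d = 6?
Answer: -2304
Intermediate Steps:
p = 384 (p = 24*16 = 384)
c(A, N) = -6 (c(A, N) = -1*6 = -6)
p*c(4, 3) = 384*(-6) = -2304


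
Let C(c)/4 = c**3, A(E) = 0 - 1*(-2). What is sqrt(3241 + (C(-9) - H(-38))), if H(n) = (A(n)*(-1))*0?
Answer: 5*sqrt(13) ≈ 18.028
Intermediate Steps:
A(E) = 2 (A(E) = 0 + 2 = 2)
C(c) = 4*c**3
H(n) = 0 (H(n) = (2*(-1))*0 = -2*0 = 0)
sqrt(3241 + (C(-9) - H(-38))) = sqrt(3241 + (4*(-9)**3 - 1*0)) = sqrt(3241 + (4*(-729) + 0)) = sqrt(3241 + (-2916 + 0)) = sqrt(3241 - 2916) = sqrt(325) = 5*sqrt(13)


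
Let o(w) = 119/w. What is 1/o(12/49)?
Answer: 12/5831 ≈ 0.0020580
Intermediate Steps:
1/o(12/49) = 1/(119/((12/49))) = 1/(119/((12*(1/49)))) = 1/(119/(12/49)) = 1/(119*(49/12)) = 1/(5831/12) = 12/5831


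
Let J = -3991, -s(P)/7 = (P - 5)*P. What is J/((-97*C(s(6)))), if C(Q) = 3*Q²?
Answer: 3991/513324 ≈ 0.0077748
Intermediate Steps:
s(P) = -7*P*(-5 + P) (s(P) = -7*(P - 5)*P = -7*(-5 + P)*P = -7*P*(-5 + P))
J/((-97*C(s(6)))) = -3991*(-1/(513324*(5 - 1*6)²)) = -3991*(-1/(513324*(5 - 6)²)) = -3991/((-291*(7*6*(-1))²)) = -3991/((-291*(-42)²)) = -3991/((-291*1764)) = -3991/((-97*5292)) = -3991/(-513324) = -3991*(-1/513324) = 3991/513324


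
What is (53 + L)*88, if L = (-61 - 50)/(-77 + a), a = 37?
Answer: 24541/5 ≈ 4908.2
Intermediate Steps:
L = 111/40 (L = (-61 - 50)/(-77 + 37) = -111/(-40) = -111*(-1/40) = 111/40 ≈ 2.7750)
(53 + L)*88 = (53 + 111/40)*88 = (2231/40)*88 = 24541/5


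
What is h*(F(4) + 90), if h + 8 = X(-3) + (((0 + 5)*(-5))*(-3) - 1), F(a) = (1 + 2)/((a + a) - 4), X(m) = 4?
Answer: 12705/2 ≈ 6352.5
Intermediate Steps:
F(a) = 3/(-4 + 2*a) (F(a) = 3/(2*a - 4) = 3/(-4 + 2*a))
h = 70 (h = -8 + (4 + (((0 + 5)*(-5))*(-3) - 1)) = -8 + (4 + ((5*(-5))*(-3) - 1)) = -8 + (4 + (-25*(-3) - 1)) = -8 + (4 + (75 - 1)) = -8 + (4 + 74) = -8 + 78 = 70)
h*(F(4) + 90) = 70*(3/(2*(-2 + 4)) + 90) = 70*((3/2)/2 + 90) = 70*((3/2)*(1/2) + 90) = 70*(3/4 + 90) = 70*(363/4) = 12705/2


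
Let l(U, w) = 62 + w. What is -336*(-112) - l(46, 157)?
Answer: 37413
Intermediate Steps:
-336*(-112) - l(46, 157) = -336*(-112) - (62 + 157) = 37632 - 1*219 = 37632 - 219 = 37413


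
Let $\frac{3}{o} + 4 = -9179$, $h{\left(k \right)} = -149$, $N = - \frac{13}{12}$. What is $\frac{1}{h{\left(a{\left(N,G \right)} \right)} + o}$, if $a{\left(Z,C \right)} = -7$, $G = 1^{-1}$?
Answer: $- \frac{3061}{456090} \approx -0.0067114$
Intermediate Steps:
$G = 1$
$N = - \frac{13}{12}$ ($N = \left(-13\right) \frac{1}{12} = - \frac{13}{12} \approx -1.0833$)
$o = - \frac{1}{3061}$ ($o = \frac{3}{-4 - 9179} = \frac{3}{-9183} = 3 \left(- \frac{1}{9183}\right) = - \frac{1}{3061} \approx -0.00032669$)
$\frac{1}{h{\left(a{\left(N,G \right)} \right)} + o} = \frac{1}{-149 - \frac{1}{3061}} = \frac{1}{- \frac{456090}{3061}} = - \frac{3061}{456090}$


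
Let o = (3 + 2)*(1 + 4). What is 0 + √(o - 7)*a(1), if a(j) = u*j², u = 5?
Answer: 15*√2 ≈ 21.213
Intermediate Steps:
o = 25 (o = 5*5 = 25)
a(j) = 5*j²
0 + √(o - 7)*a(1) = 0 + √(25 - 7)*(5*1²) = 0 + √18*(5*1) = 0 + (3*√2)*5 = 0 + 15*√2 = 15*√2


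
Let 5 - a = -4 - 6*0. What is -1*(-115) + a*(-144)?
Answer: -1181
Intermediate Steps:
a = 9 (a = 5 - (-4 - 6*0) = 5 - (-4 + 0) = 5 - 1*(-4) = 5 + 4 = 9)
-1*(-115) + a*(-144) = -1*(-115) + 9*(-144) = 115 - 1296 = -1181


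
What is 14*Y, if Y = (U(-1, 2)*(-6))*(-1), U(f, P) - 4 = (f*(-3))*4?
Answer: 1344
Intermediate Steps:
U(f, P) = 4 - 12*f (U(f, P) = 4 + (f*(-3))*4 = 4 - 3*f*4 = 4 - 12*f)
Y = 96 (Y = ((4 - 12*(-1))*(-6))*(-1) = ((4 + 12)*(-6))*(-1) = (16*(-6))*(-1) = -96*(-1) = 96)
14*Y = 14*96 = 1344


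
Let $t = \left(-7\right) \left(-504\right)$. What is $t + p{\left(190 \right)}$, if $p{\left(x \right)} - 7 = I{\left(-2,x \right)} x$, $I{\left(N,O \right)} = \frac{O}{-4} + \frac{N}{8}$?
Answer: $- \frac{11075}{2} \approx -5537.5$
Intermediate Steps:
$I{\left(N,O \right)} = - \frac{O}{4} + \frac{N}{8}$ ($I{\left(N,O \right)} = O \left(- \frac{1}{4}\right) + N \frac{1}{8} = - \frac{O}{4} + \frac{N}{8}$)
$t = 3528$
$p{\left(x \right)} = 7 + x \left(- \frac{1}{4} - \frac{x}{4}\right)$ ($p{\left(x \right)} = 7 + \left(- \frac{x}{4} + \frac{1}{8} \left(-2\right)\right) x = 7 + \left(- \frac{x}{4} - \frac{1}{4}\right) x = 7 + \left(- \frac{1}{4} - \frac{x}{4}\right) x = 7 + x \left(- \frac{1}{4} - \frac{x}{4}\right)$)
$t + p{\left(190 \right)} = 3528 + \left(7 - \frac{95 \left(1 + 190\right)}{2}\right) = 3528 + \left(7 - \frac{95}{2} \cdot 191\right) = 3528 + \left(7 - \frac{18145}{2}\right) = 3528 - \frac{18131}{2} = - \frac{11075}{2}$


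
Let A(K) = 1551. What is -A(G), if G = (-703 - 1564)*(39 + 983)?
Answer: -1551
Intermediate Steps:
G = -2316874 (G = -2267*1022 = -2316874)
-A(G) = -1*1551 = -1551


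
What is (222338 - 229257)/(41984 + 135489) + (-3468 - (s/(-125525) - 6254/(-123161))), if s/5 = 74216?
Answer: -1901453456294876977/548738867801065 ≈ -3465.1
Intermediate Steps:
s = 371080 (s = 5*74216 = 371080)
(222338 - 229257)/(41984 + 135489) + (-3468 - (s/(-125525) - 6254/(-123161))) = (222338 - 229257)/(41984 + 135489) + (-3468 - (371080/(-125525) - 6254/(-123161))) = -6919/177473 + (-3468 - (371080*(-1/125525) - 6254*(-1/123161))) = -6919*1/177473 + (-3468 - (-74216/25105 + 6254/123161)) = -6919/177473 + (-3468 - 1*(-8983510106/3091956905)) = -6919/177473 + (-3468 + 8983510106/3091956905) = -6919/177473 - 10713923036434/3091956905 = -1901453456294876977/548738867801065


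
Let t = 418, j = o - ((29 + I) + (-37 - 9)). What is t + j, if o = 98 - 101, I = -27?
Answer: 459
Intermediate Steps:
o = -3
j = 41 (j = -3 - ((29 - 27) + (-37 - 9)) = -3 - (2 - 46) = -3 - 1*(-44) = -3 + 44 = 41)
t + j = 418 + 41 = 459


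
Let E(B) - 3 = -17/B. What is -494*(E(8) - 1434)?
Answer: 2831855/4 ≈ 7.0796e+5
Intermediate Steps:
E(B) = 3 - 17/B
-494*(E(8) - 1434) = -494*((3 - 17/8) - 1434) = -494*(7/8 - 1434) = -494*(-11465/8) = 2831855/4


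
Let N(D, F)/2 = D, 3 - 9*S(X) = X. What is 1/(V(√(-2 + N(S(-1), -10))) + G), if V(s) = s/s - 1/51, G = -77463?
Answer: -51/3950563 ≈ -1.2910e-5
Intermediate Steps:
S(X) = ⅓ - X/9
N(D, F) = 2*D
V(s) = 50/51 (V(s) = 1 - 1*1/51 = 1 - 1/51 = 50/51)
1/(V(√(-2 + N(S(-1), -10))) + G) = 1/(50/51 - 77463) = 1/(-3950563/51) = -51/3950563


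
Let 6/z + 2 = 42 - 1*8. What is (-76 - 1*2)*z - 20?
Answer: -277/8 ≈ -34.625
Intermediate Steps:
z = 3/16 (z = 6/(-2 + (42 - 1*8)) = 6/(-2 + (42 - 8)) = 6/(-2 + 34) = 6/32 = 6*(1/32) = 3/16 ≈ 0.18750)
(-76 - 1*2)*z - 20 = (-76 - 1*2)*(3/16) - 20 = (-76 - 2)*(3/16) - 20 = -78*3/16 - 20 = -117/8 - 20 = -277/8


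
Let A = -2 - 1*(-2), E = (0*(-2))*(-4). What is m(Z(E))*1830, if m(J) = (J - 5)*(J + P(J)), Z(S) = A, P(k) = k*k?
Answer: 0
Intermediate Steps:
E = 0 (E = 0*(-4) = 0)
P(k) = k**2
A = 0 (A = -2 + 2 = 0)
Z(S) = 0
m(J) = (-5 + J)*(J + J**2) (m(J) = (J - 5)*(J + J**2) = (-5 + J)*(J + J**2))
m(Z(E))*1830 = (0*(-5 + 0**2 - 4*0))*1830 = (0*(-5 + 0 + 0))*1830 = (0*(-5))*1830 = 0*1830 = 0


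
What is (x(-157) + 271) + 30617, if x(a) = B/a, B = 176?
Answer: 4849240/157 ≈ 30887.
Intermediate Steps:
x(a) = 176/a
(x(-157) + 271) + 30617 = (176/(-157) + 271) + 30617 = (176*(-1/157) + 271) + 30617 = (-176/157 + 271) + 30617 = 42371/157 + 30617 = 4849240/157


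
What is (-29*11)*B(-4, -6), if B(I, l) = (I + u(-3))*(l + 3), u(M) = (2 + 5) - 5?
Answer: -1914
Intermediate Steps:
u(M) = 2 (u(M) = 7 - 5 = 2)
B(I, l) = (2 + I)*(3 + l) (B(I, l) = (I + 2)*(l + 3) = (2 + I)*(3 + l))
(-29*11)*B(-4, -6) = (-29*11)*(6 + 2*(-6) + 3*(-4) - 4*(-6)) = -319*(6 - 12 - 12 + 24) = -319*6 = -1914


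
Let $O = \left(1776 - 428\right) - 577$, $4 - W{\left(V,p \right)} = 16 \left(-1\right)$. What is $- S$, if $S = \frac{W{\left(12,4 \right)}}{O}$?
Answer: $- \frac{20}{771} \approx -0.02594$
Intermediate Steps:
$W{\left(V,p \right)} = 20$ ($W{\left(V,p \right)} = 4 - 16 \left(-1\right) = 4 - -16 = 4 + 16 = 20$)
$O = 771$ ($O = \left(1776 - 428\right) + \left(-1509 + 932\right) = 1348 - 577 = 771$)
$S = \frac{20}{771} \approx 0.02594$
$- S = \left(-1\right) \frac{20}{771} = - \frac{20}{771}$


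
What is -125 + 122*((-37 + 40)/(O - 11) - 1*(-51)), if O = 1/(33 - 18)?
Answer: 497209/82 ≈ 6063.5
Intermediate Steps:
O = 1/15 ≈ 0.066667
-125 + 122*((-37 + 40)/(O - 11) - 1*(-51)) = -125 + 122*((-37 + 40)/(1/15 - 11) - 1*(-51)) = -125 + 122*(3/(-164/15) + 51) = -125 + 122*(3*(-15/164) + 51) = -125 + 122*(-45/164 + 51) = -125 + 122*(8319/164) = -125 + 507459/82 = 497209/82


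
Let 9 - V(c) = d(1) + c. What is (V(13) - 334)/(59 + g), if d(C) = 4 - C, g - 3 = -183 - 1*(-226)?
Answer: -341/105 ≈ -3.2476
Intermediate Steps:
g = 46 (g = 3 + (-183 - 1*(-226)) = 3 + (-183 + 226) = 3 + 43 = 46)
V(c) = 6 - c (V(c) = 9 - ((4 - 1*1) + c) = 9 - ((4 - 1) + c) = 9 - (3 + c) = 9 + (-3 - c) = 6 - c)
(V(13) - 334)/(59 + g) = ((6 - 1*13) - 334)/(59 + 46) = ((6 - 13) - 334)/105 = (-7 - 334)*(1/105) = -341*1/105 = -341/105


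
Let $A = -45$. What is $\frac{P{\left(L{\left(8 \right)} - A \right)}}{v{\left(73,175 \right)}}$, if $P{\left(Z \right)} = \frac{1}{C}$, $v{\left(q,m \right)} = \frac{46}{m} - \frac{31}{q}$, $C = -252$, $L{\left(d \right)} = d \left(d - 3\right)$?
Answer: $\frac{1825}{74412} \approx 0.024526$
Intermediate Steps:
$L{\left(d \right)} = d \left(-3 + d\right)$
$v{\left(q,m \right)} = - \frac{31}{q} + \frac{46}{m}$
$P{\left(Z \right)} = - \frac{1}{252}$ ($P{\left(Z \right)} = \frac{1}{-252} = - \frac{1}{252}$)
$\frac{P{\left(L{\left(8 \right)} - A \right)}}{v{\left(73,175 \right)}} = - \frac{1}{252 \left(- \frac{31}{73} + \frac{46}{175}\right)} = - \frac{1}{252 \left(- \frac{2067}{12775}\right)} = \left(- \frac{1}{252}\right) \left(- \frac{12775}{2067}\right) = \frac{1825}{74412}$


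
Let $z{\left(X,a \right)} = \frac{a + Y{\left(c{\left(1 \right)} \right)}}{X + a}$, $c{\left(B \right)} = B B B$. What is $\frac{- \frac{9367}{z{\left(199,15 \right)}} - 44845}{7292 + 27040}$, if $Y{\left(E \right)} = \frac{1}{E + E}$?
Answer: $- \frac{1799757}{354764} \approx -5.0731$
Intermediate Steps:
$c{\left(B \right)} = B^{3}$ ($c{\left(B \right)} = B^{2} B = B^{3}$)
$Y{\left(E \right)} = \frac{1}{2 E}$
$z{\left(X,a \right)} = \frac{\frac{1}{2} + a}{X + a}$ ($z{\left(X,a \right)} = \frac{a + \frac{1}{2 \cdot 1^{3}}}{X + a} = \frac{a + \frac{1}{2 \cdot 1}}{X + a} = \frac{a + \frac{1}{2} \cdot 1}{X + a} = \frac{a + \frac{1}{2}}{X + a} = \frac{\frac{1}{2} + a}{X + a}$)
$\frac{- \frac{9367}{z{\left(199,15 \right)}} - 44845}{7292 + 27040} = \frac{- \frac{9367}{\frac{1}{199 + 15} \left(\frac{1}{2} + 15\right)} - 44845}{7292 + 27040} = \frac{- \frac{9367}{\frac{1}{214} \cdot \frac{31}{2}} - 44845}{34332} = \left(- \frac{9367}{\frac{1}{214} \cdot \frac{31}{2}} - 44845\right) \frac{1}{34332} = \left(- \frac{9367}{\frac{31}{428}} - 44845\right) \frac{1}{34332} = \left(\left(-9367\right) \frac{428}{31} - 44845\right) \frac{1}{34332} = \left(- \frac{4009076}{31} - 44845\right) \frac{1}{34332} = \left(- \frac{5399271}{31}\right) \frac{1}{34332} = - \frac{1799757}{354764}$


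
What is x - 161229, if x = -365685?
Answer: -526914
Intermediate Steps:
x - 161229 = -365685 - 161229 = -526914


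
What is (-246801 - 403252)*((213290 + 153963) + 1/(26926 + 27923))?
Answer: -13094316472069294/54849 ≈ -2.3873e+11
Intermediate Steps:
(-246801 - 403252)*((213290 + 153963) + 1/(26926 + 27923)) = -650053*(367253 + 1/54849) = -650053*20143459798/54849 = -13094316472069294/54849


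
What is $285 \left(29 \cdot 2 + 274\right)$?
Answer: $94620$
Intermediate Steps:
$285 \left(29 \cdot 2 + 274\right) = 285 \left(58 + 274\right) = 285 \cdot 332 = 94620$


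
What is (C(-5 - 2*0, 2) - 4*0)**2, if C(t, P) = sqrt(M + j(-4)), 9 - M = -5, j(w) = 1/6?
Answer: 85/6 ≈ 14.167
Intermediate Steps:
j(w) = 1/6
M = 14 (M = 9 - 1*(-5) = 9 + 5 = 14)
C(t, P) = sqrt(510)/6 (C(t, P) = sqrt(14 + 1/6) = sqrt(85/6) = sqrt(510)/6)
(C(-5 - 2*0, 2) - 4*0)**2 = (sqrt(510)/6 - 4*0)**2 = (sqrt(510)/6 + 0)**2 = (sqrt(510)/6)**2 = 85/6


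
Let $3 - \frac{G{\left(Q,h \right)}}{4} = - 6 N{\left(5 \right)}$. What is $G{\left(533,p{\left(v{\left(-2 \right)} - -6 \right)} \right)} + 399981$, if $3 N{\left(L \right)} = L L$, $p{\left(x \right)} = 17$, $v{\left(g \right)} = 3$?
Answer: $400193$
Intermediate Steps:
$N{\left(L \right)} = \frac{L^{2}}{3}$ ($N{\left(L \right)} = \frac{L L}{3} = \frac{L^{2}}{3}$)
$G{\left(Q,h \right)} = 212$ ($G{\left(Q,h \right)} = 12 - 4 \left(- 6 \frac{5^{2}}{3}\right) = 12 - 4 \left(- 6 \cdot \frac{1}{3} \cdot 25\right) = 12 - 4 \left(\left(-6\right) \frac{25}{3}\right) = 12 - -200 = 12 + 200 = 212$)
$G{\left(533,p{\left(v{\left(-2 \right)} - -6 \right)} \right)} + 399981 = 212 + 399981 = 400193$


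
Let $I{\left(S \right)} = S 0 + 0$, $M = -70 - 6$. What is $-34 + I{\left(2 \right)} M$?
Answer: $-34$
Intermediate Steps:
$M = -76$ ($M = -70 - 6 = -76$)
$I{\left(S \right)} = 0$ ($I{\left(S \right)} = 0 + 0 = 0$)
$-34 + I{\left(2 \right)} M = -34 + 0 \left(-76\right) = -34 + 0 = -34$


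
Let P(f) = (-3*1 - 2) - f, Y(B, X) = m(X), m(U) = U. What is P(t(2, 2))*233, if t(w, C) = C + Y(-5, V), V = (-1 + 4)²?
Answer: -3728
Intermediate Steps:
V = 9 (V = 3² = 9)
Y(B, X) = X
t(w, C) = 9 + C (t(w, C) = C + 9 = 9 + C)
P(f) = -5 - f (P(f) = (-3 - 2) - f = -5 - f)
P(t(2, 2))*233 = (-5 - (9 + 2))*233 = (-5 - 1*11)*233 = (-5 - 11)*233 = -16*233 = -3728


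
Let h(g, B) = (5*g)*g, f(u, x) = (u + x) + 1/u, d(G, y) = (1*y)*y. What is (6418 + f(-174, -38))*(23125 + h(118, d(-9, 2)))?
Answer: 33383346345/58 ≈ 5.7558e+8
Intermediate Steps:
d(G, y) = y² (d(G, y) = y*y = y²)
f(u, x) = u + x + 1/u
h(g, B) = 5*g²
(6418 + f(-174, -38))*(23125 + h(118, d(-9, 2))) = (6418 + (-174 - 38 + 1/(-174)))*(23125 + 5*118²) = (6418 + (-174 - 38 - 1/174))*(23125 + 5*13924) = (6418 - 36889/174)*(23125 + 69620) = (1079843/174)*92745 = 33383346345/58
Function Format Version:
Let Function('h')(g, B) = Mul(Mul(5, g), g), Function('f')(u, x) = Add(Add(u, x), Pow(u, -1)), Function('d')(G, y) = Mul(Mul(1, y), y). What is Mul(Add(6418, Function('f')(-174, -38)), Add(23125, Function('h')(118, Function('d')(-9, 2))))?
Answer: Rational(33383346345, 58) ≈ 5.7558e+8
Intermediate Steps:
Function('d')(G, y) = Pow(y, 2) (Function('d')(G, y) = Mul(y, y) = Pow(y, 2))
Function('f')(u, x) = Add(u, x, Pow(u, -1))
Function('h')(g, B) = Mul(5, Pow(g, 2))
Mul(Add(6418, Function('f')(-174, -38)), Add(23125, Function('h')(118, Function('d')(-9, 2)))) = Mul(Add(6418, Add(-174, -38, Pow(-174, -1))), Add(23125, Mul(5, Pow(118, 2)))) = Mul(Add(6418, Add(-174, -38, Rational(-1, 174))), Add(23125, Mul(5, 13924))) = Mul(Add(6418, Rational(-36889, 174)), Add(23125, 69620)) = Mul(Rational(1079843, 174), 92745) = Rational(33383346345, 58)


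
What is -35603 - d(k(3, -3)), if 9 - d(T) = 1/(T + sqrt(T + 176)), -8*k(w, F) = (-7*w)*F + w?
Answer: -5163728/145 + 8*sqrt(671)/1595 ≈ -35612.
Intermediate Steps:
k(w, F) = -w/8 + 7*F*w/8 (k(w, F) = -((-7*w)*F + w)/8 = -(-7*F*w + w)/8 = -(w - 7*F*w)/8 = -w/8 + 7*F*w/8)
d(T) = 9 - 1/(T + sqrt(176 + T)) (d(T) = 9 - 1/(T + sqrt(T + 176)) = 9 - 1/(T + sqrt(176 + T)))
-35603 - d(k(3, -3)) = -35603 - (-1 + 9*((1/8)*3*(-1 + 7*(-3))) + 9*sqrt(176 + (1/8)*3*(-1 + 7*(-3))))/((1/8)*3*(-1 + 7*(-3)) + sqrt(176 + (1/8)*3*(-1 + 7*(-3)))) = -35603 - (-1 + 9*((1/8)*3*(-1 - 21)) + 9*sqrt(176 + (1/8)*3*(-1 - 21)))/((1/8)*3*(-1 - 21) + sqrt(176 + (1/8)*3*(-1 - 21))) = -35603 - (-1 + 9*((1/8)*3*(-22)) + 9*sqrt(176 + (1/8)*3*(-22)))/((1/8)*3*(-22) + sqrt(176 + (1/8)*3*(-22))) = -35603 - (-1 + 9*(-33/4) + 9*sqrt(176 - 33/4))/(-33/4 + sqrt(176 - 33/4)) = -35603 - (-1 - 297/4 + 9*sqrt(671/4))/(-33/4 + sqrt(671/4)) = -35603 - (-1 - 297/4 + 9*(sqrt(671)/2))/(-33/4 + sqrt(671)/2) = -35603 - (-1 - 297/4 + 9*sqrt(671)/2)/(-33/4 + sqrt(671)/2) = -35603 - (-301/4 + 9*sqrt(671)/2)/(-33/4 + sqrt(671)/2)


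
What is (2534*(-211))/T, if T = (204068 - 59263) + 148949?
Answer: -267337/146877 ≈ -1.8201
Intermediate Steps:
T = 293754 (T = 144805 + 148949 = 293754)
(2534*(-211))/T = (2534*(-211))/293754 = -534674*1/293754 = -267337/146877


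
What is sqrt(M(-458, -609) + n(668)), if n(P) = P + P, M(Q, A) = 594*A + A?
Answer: I*sqrt(361019) ≈ 600.85*I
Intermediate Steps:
M(Q, A) = 595*A
n(P) = 2*P
sqrt(M(-458, -609) + n(668)) = sqrt(595*(-609) + 2*668) = sqrt(-362355 + 1336) = sqrt(-361019) = I*sqrt(361019)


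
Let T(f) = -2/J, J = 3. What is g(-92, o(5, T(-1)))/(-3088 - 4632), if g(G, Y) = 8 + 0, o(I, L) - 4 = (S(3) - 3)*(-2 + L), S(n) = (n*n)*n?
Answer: -1/965 ≈ -0.0010363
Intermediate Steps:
T(f) = -⅔ (T(f) = -2/3 = -2*⅓ = -⅔)
S(n) = n³ (S(n) = n²*n = n³)
o(I, L) = -44 + 24*L (o(I, L) = 4 + (3³ - 3)*(-2 + L) = 4 + (27 - 3)*(-2 + L) = 4 + 24*(-2 + L) = 4 + (-48 + 24*L) = -44 + 24*L)
g(G, Y) = 8
g(-92, o(5, T(-1)))/(-3088 - 4632) = 8/(-3088 - 4632) = 8/(-7720) = 8*(-1/7720) = -1/965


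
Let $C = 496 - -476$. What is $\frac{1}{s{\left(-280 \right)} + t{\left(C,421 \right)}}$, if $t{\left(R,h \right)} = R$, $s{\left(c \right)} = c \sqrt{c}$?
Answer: $\frac{243}{5724196} + \frac{35 i \sqrt{70}}{1431049} \approx 4.2451 \cdot 10^{-5} + 0.00020463 i$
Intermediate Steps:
$C = 972$ ($C = 496 + 476 = 972$)
$s{\left(c \right)} = c^{\frac{3}{2}}$
$\frac{1}{s{\left(-280 \right)} + t{\left(C,421 \right)}} = \frac{1}{\left(-280\right)^{\frac{3}{2}} + 972} = \frac{1}{- 560 i \sqrt{70} + 972} = \frac{1}{972 - 560 i \sqrt{70}}$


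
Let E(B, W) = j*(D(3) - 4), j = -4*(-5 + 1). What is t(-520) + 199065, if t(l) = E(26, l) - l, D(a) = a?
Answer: 199569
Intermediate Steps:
j = 16 (j = -4*(-4) = 16)
E(B, W) = -16 (E(B, W) = 16*(3 - 4) = 16*(-1) = -16)
t(l) = -16 - l
t(-520) + 199065 = (-16 - 1*(-520)) + 199065 = (-16 + 520) + 199065 = 504 + 199065 = 199569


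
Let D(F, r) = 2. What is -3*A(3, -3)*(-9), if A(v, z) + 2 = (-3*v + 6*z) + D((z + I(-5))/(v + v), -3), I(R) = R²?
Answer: -729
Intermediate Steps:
A(v, z) = -3*v + 6*z (A(v, z) = -2 + ((-3*v + 6*z) + 2) = -2 + (2 - 3*v + 6*z) = -3*v + 6*z)
-3*A(3, -3)*(-9) = -3*(-3*3 + 6*(-3))*(-9) = -3*(-9 - 18)*(-9) = -3*(-27)*(-9) = 81*(-9) = -729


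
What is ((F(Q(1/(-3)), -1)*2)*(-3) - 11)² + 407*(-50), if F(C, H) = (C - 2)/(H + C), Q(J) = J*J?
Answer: -316575/16 ≈ -19786.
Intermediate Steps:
Q(J) = J²
F(C, H) = (-2 + C)/(C + H)
((F(Q(1/(-3)), -1)*2)*(-3) - 11)² + 407*(-50) = ((((-2 + (1/(-3))²)/((1/(-3))² - 1))*2)*(-3) - 11)² + 407*(-50) = ((((-2 + (-⅓)²)/((-⅓)² - 1))*2)*(-3) - 11)² - 20350 = ((((-2 + ⅑)/(⅑ - 1))*2)*(-3) - 11)² - 20350 = (((-17/9/(-8/9))*2)*(-3) - 11)² - 20350 = ((-9/8*(-17/9)*2)*(-3) - 11)² - 20350 = (((17/8)*2)*(-3) - 11)² - 20350 = ((17/4)*(-3) - 11)² - 20350 = (-51/4 - 11)² - 20350 = (-95/4)² - 20350 = 9025/16 - 20350 = -316575/16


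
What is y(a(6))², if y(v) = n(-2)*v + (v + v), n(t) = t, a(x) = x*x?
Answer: 0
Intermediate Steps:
a(x) = x²
y(v) = 0 (y(v) = -2*v + (v + v) = -2*v + 2*v = 0)
y(a(6))² = 0² = 0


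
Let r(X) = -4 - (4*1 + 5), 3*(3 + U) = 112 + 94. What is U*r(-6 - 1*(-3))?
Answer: -2561/3 ≈ -853.67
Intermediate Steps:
U = 197/3 (U = -3 + (112 + 94)/3 = -3 + (⅓)*206 = -3 + 206/3 = 197/3 ≈ 65.667)
r(X) = -13 (r(X) = -4 - (4 + 5) = -4 - 1*9 = -4 - 9 = -13)
U*r(-6 - 1*(-3)) = (197/3)*(-13) = -2561/3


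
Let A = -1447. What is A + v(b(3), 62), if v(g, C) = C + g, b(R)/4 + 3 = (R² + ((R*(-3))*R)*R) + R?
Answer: -1673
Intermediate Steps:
b(R) = -12 - 12*R³ + 4*R + 4*R² (b(R) = -12 + 4*((R² + ((R*(-3))*R)*R) + R) = -12 + 4*((R² + ((-3*R)*R)*R) + R) = -12 + 4*((R² + (-3*R²)*R) + R) = -12 + 4*((R² - 3*R³) + R) = -12 + 4*(R + R² - 3*R³) = -12 + (-12*R³ + 4*R + 4*R²) = -12 - 12*R³ + 4*R + 4*R²)
A + v(b(3), 62) = -1447 + (62 + (-12 - 12*3³ + 4*3 + 4*3²)) = -1447 + (62 + (-12 - 12*27 + 12 + 4*9)) = -1447 + (62 + (-12 - 324 + 12 + 36)) = -1447 + (62 - 288) = -1447 - 226 = -1673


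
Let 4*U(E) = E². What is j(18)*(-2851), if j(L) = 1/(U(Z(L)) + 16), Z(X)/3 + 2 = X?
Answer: -2851/592 ≈ -4.8159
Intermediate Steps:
Z(X) = -6 + 3*X
U(E) = E²/4
j(L) = 1/(16 + (-6 + 3*L)²/4) (j(L) = 1/((-6 + 3*L)²/4 + 16) = 1/(16 + (-6 + 3*L)²/4))
j(18)*(-2851) = (4/(64 + 9*(-2 + 18)²))*(-2851) = (4/(64 + 9*16²))*(-2851) = (4/(64 + 9*256))*(-2851) = (4/(64 + 2304))*(-2851) = (4/2368)*(-2851) = (4*(1/2368))*(-2851) = (1/592)*(-2851) = -2851/592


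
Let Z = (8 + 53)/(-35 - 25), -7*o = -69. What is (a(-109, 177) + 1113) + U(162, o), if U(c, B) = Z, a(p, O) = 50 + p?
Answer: 63179/60 ≈ 1053.0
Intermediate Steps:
o = 69/7 (o = -⅐*(-69) = 69/7 ≈ 9.8571)
Z = -61/60 (Z = 61/(-60) = 61*(-1/60) = -61/60 ≈ -1.0167)
U(c, B) = -61/60
(a(-109, 177) + 1113) + U(162, o) = ((50 - 109) + 1113) - 61/60 = (-59 + 1113) - 61/60 = 1054 - 61/60 = 63179/60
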